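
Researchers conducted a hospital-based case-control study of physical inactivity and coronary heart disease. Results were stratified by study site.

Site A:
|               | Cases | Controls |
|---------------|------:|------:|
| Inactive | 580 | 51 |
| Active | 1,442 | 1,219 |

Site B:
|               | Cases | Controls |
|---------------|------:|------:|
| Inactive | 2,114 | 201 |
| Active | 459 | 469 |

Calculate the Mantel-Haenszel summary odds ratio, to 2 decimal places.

10.25

OR_MH = Σ(aᵢdᵢ/nᵢ) / Σ(bᵢcᵢ/nᵢ), where nᵢ is the stratum total.
Stratum 1 (Site A): n = 3292; a·d/n = 580·1219/3292 = 214.7691; b·c/n = 51·1442/3292 = 22.3396
Stratum 2 (Site B): n = 3243; a·d/n = 2114·469/3243 = 305.7249; b·c/n = 201·459/3243 = 28.4487
OR_MH = (214.7691 + 305.7249) / (22.3396 + 28.4487) = 520.4941 / 50.7883 = 10.24831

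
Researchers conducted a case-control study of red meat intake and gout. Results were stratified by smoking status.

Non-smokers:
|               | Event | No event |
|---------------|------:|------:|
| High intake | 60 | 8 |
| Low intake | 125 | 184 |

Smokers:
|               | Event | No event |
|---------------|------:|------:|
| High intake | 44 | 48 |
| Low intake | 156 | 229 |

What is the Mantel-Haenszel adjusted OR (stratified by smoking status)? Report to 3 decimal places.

2.747

OR_MH = Σ(aᵢdᵢ/nᵢ) / Σ(bᵢcᵢ/nᵢ), where nᵢ is the stratum total.
Stratum 1 (Non-smokers): n = 377; a·d/n = 60·184/377 = 29.2838; b·c/n = 8·125/377 = 2.6525
Stratum 2 (Smokers): n = 477; a·d/n = 44·229/477 = 21.1237; b·c/n = 48·156/477 = 15.6981
OR_MH = (29.2838 + 21.1237) / (2.6525 + 15.6981) = 50.4075 / 18.3506 = 2.74691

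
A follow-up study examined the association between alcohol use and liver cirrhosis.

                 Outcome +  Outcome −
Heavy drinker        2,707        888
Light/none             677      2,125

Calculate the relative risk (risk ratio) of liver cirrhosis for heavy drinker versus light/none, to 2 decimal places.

3.12

Cells: a = 2707, b = 888, c = 677, d = 2125.
Risk in exposed = 2707/3595 = 0.75299; risk in unexposed = 677/2802 = 0.24161.
RR = 0.75299 / 0.24161 = 3.11651
The risk among the exposed is 3.12 times that among the unexposed.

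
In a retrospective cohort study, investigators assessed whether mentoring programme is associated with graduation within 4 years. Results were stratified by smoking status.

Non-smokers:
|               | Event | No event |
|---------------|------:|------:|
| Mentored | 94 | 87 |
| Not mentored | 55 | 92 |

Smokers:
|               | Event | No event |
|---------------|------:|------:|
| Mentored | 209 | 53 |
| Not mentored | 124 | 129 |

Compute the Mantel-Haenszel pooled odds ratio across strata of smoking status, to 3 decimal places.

OR_MH = Σ(aᵢdᵢ/nᵢ) / Σ(bᵢcᵢ/nᵢ), where nᵢ is the stratum total.
Stratum 1 (Non-smokers): n = 328; a·d/n = 94·92/328 = 26.3659; b·c/n = 87·55/328 = 14.5884
Stratum 2 (Smokers): n = 515; a·d/n = 209·129/515 = 52.3515; b·c/n = 53·124/515 = 12.7612
OR_MH = (26.3659 + 52.3515) / (14.5884 + 12.7612) = 78.7173 / 27.3496 = 2.87819

2.878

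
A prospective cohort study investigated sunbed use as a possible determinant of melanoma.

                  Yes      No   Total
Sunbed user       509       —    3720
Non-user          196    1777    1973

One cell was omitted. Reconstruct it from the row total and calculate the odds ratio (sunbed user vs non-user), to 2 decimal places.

1.44

The missing cell is in the exposed row: 3720 − 509 = 3211.
So a = 509, b = 3211, c = 196, d = 1777.
OR = (a·d)/(b·c) = (509 × 1777) / (3211 × 196) = 904493 / 629356 = 1.43717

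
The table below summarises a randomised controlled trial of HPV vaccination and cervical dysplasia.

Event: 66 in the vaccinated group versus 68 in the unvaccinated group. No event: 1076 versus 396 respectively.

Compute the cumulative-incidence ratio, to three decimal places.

From the description: a = 66, b = 1076, c = 68, d = 396.
Risk in exposed = 66/1142 = 0.05779; risk in unexposed = 68/464 = 0.14655.
RR = 0.05779 / 0.14655 = 0.39435
The risk is 61% lower among the exposed than among the unexposed.

0.394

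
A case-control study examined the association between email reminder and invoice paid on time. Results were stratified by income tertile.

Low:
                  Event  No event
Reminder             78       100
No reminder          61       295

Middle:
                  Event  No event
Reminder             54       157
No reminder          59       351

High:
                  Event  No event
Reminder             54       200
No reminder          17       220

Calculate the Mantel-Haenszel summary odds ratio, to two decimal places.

OR_MH = Σ(aᵢdᵢ/nᵢ) / Σ(bᵢcᵢ/nᵢ), where nᵢ is the stratum total.
Stratum 1 (Low): n = 534; a·d/n = 78·295/534 = 43.0899; b·c/n = 100·61/534 = 11.4232
Stratum 2 (Middle): n = 621; a·d/n = 54·351/621 = 30.5217; b·c/n = 157·59/621 = 14.9163
Stratum 3 (High): n = 491; a·d/n = 54·220/491 = 24.1955; b·c/n = 200·17/491 = 6.9246
OR_MH = (43.0899 + 30.5217 + 24.1955) / (11.4232 + 14.9163 + 6.9246) = 97.8071 / 33.2641 = 2.94032

2.94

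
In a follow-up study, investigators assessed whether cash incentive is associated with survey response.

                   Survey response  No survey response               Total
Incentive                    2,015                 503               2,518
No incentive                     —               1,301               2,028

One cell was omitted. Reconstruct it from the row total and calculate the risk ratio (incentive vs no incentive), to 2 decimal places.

2.23

The missing cell is in the unexposed row: 2028 − 1301 = 727.
So a = 2015, b = 503, c = 727, d = 1301.
RR = [a/(a+b)] / [c/(c+d)] = (2015/2518) / (727/2028) = 0.80024/0.35848 = 2.23230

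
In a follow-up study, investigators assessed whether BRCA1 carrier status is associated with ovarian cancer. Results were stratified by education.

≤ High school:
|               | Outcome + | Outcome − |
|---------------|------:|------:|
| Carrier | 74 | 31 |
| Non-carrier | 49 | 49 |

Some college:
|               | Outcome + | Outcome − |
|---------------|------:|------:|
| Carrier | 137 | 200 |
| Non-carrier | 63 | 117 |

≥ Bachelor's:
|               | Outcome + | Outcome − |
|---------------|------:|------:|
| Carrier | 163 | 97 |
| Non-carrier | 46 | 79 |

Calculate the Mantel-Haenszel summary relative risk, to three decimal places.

RR_MH = Σ(aᵢ·n₀ᵢ/nᵢ) / Σ(cᵢ·n₁ᵢ/nᵢ), with n₁ᵢ = aᵢ+bᵢ (exposed), n₀ᵢ = cᵢ+dᵢ (unexposed), nᵢ = n₁ᵢ+n₀ᵢ.
Stratum 1 (≤ High school): n₁ = 105, n₀ = 98, n = 203; a·n₀/n = 74·98/203 = 35.7241; c·n₁/n = 49·105/203 = 25.3448
Stratum 2 (Some college): n₁ = 337, n₀ = 180, n = 517; a·n₀/n = 137·180/517 = 47.6983; c·n₁/n = 63·337/517 = 41.0658
Stratum 3 (≥ Bachelor's): n₁ = 260, n₀ = 125, n = 385; a·n₀/n = 163·125/385 = 52.9221; c·n₁/n = 46·260/385 = 31.0649
RR_MH = (35.7241 + 47.6983 + 52.9221) / (25.3448 + 41.0658 + 31.0649) = 136.3445 / 97.4755 = 1.39876

1.399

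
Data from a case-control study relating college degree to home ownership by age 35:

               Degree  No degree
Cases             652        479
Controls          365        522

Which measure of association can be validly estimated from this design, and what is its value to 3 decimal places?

1.947

Reading the table with exposure as columns: a = 652 (Degree, case), b = 365 (Degree, non-case), c = 479 (No degree, case), d = 522.
This is a case-control study: participants were sampled on outcome status, so risks in the source population cannot be estimated directly — relative risk is not valid here. The odds ratio is the appropriate measure.
OR = (a·d)/(b·c) = (652 × 522) / (365 × 479) = 340344 / 174835 = 1.94666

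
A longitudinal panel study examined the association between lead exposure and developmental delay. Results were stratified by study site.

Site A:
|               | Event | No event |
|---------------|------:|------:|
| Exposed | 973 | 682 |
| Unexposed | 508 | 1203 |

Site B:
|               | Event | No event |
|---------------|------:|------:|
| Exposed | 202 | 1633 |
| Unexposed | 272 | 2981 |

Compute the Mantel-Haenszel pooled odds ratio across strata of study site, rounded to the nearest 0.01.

2.45

OR_MH = Σ(aᵢdᵢ/nᵢ) / Σ(bᵢcᵢ/nᵢ), where nᵢ is the stratum total.
Stratum 1 (Site A): n = 3366; a·d/n = 973·1203/3366 = 347.7478; b·c/n = 682·508/3366 = 102.9281
Stratum 2 (Site B): n = 5088; a·d/n = 202·2981/5088 = 118.3494; b·c/n = 1633·272/5088 = 87.2987
OR_MH = (347.7478 + 118.3494) / (102.9281 + 87.2987) = 466.0972 / 190.2268 = 2.45022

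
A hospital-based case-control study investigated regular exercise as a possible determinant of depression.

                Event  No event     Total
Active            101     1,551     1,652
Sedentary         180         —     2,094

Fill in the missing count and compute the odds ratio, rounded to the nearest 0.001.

The missing cell is in the unexposed row: 2094 − 180 = 1914.
So a = 101, b = 1551, c = 180, d = 1914.
OR = (a·d)/(b·c) = (101 × 1914) / (1551 × 180) = 193314 / 279180 = 0.69243

0.692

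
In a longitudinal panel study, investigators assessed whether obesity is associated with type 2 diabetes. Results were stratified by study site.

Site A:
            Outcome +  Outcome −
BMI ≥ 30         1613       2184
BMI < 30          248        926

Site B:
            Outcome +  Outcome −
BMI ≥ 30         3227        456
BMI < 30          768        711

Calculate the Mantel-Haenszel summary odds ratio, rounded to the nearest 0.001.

OR_MH = Σ(aᵢdᵢ/nᵢ) / Σ(bᵢcᵢ/nᵢ), where nᵢ is the stratum total.
Stratum 1 (Site A): n = 4971; a·d/n = 1613·926/4971 = 300.4703; b·c/n = 2184·248/4971 = 108.9584
Stratum 2 (Site B): n = 5162; a·d/n = 3227·711/5162 = 444.4783; b·c/n = 456·768/5162 = 67.8435
OR_MH = (300.4703 + 444.4783) / (108.9584 + 67.8435) = 744.9486 / 176.8018 = 4.21347

4.213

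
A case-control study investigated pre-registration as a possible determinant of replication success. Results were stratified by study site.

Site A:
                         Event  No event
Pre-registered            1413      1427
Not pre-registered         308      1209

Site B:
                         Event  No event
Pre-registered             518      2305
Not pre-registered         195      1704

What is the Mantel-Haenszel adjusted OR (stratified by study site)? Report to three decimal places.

OR_MH = Σ(aᵢdᵢ/nᵢ) / Σ(bᵢcᵢ/nᵢ), where nᵢ is the stratum total.
Stratum 1 (Site A): n = 4357; a·d/n = 1413·1209/4357 = 392.0856; b·c/n = 1427·308/4357 = 100.8758
Stratum 2 (Site B): n = 4722; a·d/n = 518·1704/4722 = 186.9276; b·c/n = 2305·195/4722 = 95.1874
OR_MH = (392.0856 + 186.9276) / (100.8758 + 95.1874) = 579.0132 / 196.0633 = 2.95320

2.953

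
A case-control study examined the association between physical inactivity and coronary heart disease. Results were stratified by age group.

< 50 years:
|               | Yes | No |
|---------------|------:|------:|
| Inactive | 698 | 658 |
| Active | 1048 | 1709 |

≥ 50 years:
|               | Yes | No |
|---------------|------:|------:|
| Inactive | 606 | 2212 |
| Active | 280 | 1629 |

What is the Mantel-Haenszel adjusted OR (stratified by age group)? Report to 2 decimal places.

1.67

OR_MH = Σ(aᵢdᵢ/nᵢ) / Σ(bᵢcᵢ/nᵢ), where nᵢ is the stratum total.
Stratum 1 (< 50 years): n = 4113; a·d/n = 698·1709/4113 = 290.0272; b·c/n = 658·1048/4113 = 167.6596
Stratum 2 (≥ 50 years): n = 4727; a·d/n = 606·1629/4727 = 208.8373; b·c/n = 2212·280/4727 = 131.0260
OR_MH = (290.0272 + 208.8373) / (167.6596 + 131.0260) = 498.8645 / 298.6856 = 1.67020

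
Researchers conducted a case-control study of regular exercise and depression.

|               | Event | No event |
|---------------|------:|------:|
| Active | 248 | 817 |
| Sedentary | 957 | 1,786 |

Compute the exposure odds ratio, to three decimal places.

0.566

Cells: a = 248, b = 817, c = 957, d = 1786.
OR = (a·d)/(b·c) = (248 × 1786) / (817 × 957) = 442928 / 781869 = 0.56650
Exposure is associated with lower odds of depression (OR = 0.57 < 1).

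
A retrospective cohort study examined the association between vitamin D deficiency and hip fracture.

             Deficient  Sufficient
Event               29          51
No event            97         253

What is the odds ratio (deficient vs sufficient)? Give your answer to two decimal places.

1.48

Reading the table with exposure as columns: a = 29 (Deficient, case), b = 97 (Deficient, non-case), c = 51 (Sufficient, case), d = 253.
OR = (a·d)/(b·c) = (29 × 253) / (97 × 51) = 7337 / 4947 = 1.48312
The odds of hip fracture are about 1.48 times as high in the deficient group.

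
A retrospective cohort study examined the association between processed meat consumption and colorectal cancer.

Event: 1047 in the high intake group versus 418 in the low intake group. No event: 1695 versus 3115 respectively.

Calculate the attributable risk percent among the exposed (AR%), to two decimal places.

From the description: a = 1047, b = 1695, c = 418, d = 3115.
Risk in exposed = 1047/2742 = 0.38184; risk in unexposed = 418/3533 = 0.11831.
RR = 0.38184/0.11831 = 3.22735
AR% = (RR − 1)/RR × 100 = (3.22735 − 1)/3.22735 × 100 = 69.0149%

69.01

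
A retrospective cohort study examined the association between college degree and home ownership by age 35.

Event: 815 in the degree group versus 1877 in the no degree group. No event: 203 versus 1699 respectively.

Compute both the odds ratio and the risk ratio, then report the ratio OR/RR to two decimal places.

From the description: a = 815, b = 203, c = 1877, d = 1699.
OR = (815·1699)/(203·1877) = 1384685/381031 = 3.63405
Risk in exposed = 815/1018 = 0.80059; risk in unexposed = 1877/3576 = 0.52489; RR = 1.52526
OR/RR = 3.63405 / 1.52526 = 2.38258
The outcome is not rare, so the OR lies further from 1 than the RR.

2.38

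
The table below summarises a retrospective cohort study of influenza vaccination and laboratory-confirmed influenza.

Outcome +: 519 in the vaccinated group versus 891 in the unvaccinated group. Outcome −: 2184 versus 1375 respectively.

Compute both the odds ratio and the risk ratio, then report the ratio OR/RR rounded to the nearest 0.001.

From the description: a = 519, b = 2184, c = 891, d = 1375.
OR = (519·1375)/(2184·891) = 713625/1945944 = 0.36672
Risk in exposed = 519/2703 = 0.19201; risk in unexposed = 891/2266 = 0.39320; RR = 0.48832
OR/RR = 0.36672 / 0.48832 = 0.75099
The outcome is not rare, so the OR lies further from 1 than the RR.

0.751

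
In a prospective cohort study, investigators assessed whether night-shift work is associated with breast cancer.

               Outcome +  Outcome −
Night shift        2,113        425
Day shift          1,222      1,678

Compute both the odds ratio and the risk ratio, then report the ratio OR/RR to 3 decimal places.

3.455

Cells: a = 2113, b = 425, c = 1222, d = 1678.
OR = (2113·1678)/(425·1222) = 3545614/519350 = 6.82702
Risk in exposed = 2113/2538 = 0.83255; risk in unexposed = 1222/2900 = 0.42138; RR = 1.97576
OR/RR = 6.82702 / 1.97576 = 3.45539
The outcome is not rare, so the OR lies further from 1 than the RR.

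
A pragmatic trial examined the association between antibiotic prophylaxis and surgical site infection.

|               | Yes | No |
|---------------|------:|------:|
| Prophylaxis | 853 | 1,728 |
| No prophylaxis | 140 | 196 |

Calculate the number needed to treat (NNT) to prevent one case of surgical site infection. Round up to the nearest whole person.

12

Risk in treated group = 853/2581 = 0.33049; risk in control = 140/336 = 0.41667.
Absolute risk reduction = 0.41667 − 0.33049 = 0.08617
NNT = 1 / ARR = 1 / 0.08617 = 11.604 → round up → 12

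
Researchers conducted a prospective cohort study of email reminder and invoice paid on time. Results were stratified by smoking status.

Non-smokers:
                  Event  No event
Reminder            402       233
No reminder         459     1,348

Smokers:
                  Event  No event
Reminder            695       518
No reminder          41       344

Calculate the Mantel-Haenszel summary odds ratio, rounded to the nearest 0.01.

OR_MH = Σ(aᵢdᵢ/nᵢ) / Σ(bᵢcᵢ/nᵢ), where nᵢ is the stratum total.
Stratum 1 (Non-smokers): n = 2442; a·d/n = 402·1348/2442 = 221.9066; b·c/n = 233·459/2442 = 43.7948
Stratum 2 (Smokers): n = 1598; a·d/n = 695·344/1598 = 149.6120; b·c/n = 518·41/1598 = 13.2904
OR_MH = (221.9066 + 149.6120) / (43.7948 + 13.2904) = 371.5186 / 57.0852 = 6.50814

6.51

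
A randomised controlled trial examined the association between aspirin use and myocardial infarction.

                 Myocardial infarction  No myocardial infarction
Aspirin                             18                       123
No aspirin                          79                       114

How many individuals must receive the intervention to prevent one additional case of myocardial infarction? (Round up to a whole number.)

4

Risk in treated group = 18/141 = 0.12766; risk in control = 79/193 = 0.40933.
Absolute risk reduction = 0.40933 − 0.12766 = 0.28167
NNT = 1 / ARR = 1 / 0.28167 = 3.550 → round up → 4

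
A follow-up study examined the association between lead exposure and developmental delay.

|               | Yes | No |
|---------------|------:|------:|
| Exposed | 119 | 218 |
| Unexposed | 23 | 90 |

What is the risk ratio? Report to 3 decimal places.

Cells: a = 119, b = 218, c = 23, d = 90.
Risk in exposed = 119/337 = 0.35312; risk in unexposed = 23/113 = 0.20354.
RR = 0.35312 / 0.20354 = 1.73487
The risk among the exposed is 1.73 times that among the unexposed.

1.735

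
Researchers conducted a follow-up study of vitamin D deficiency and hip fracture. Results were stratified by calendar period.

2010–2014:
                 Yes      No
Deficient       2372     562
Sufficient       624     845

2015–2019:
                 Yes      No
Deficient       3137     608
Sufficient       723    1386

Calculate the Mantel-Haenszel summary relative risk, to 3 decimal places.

2.188

RR_MH = Σ(aᵢ·n₀ᵢ/nᵢ) / Σ(cᵢ·n₁ᵢ/nᵢ), with n₁ᵢ = aᵢ+bᵢ (exposed), n₀ᵢ = cᵢ+dᵢ (unexposed), nᵢ = n₁ᵢ+n₀ᵢ.
Stratum 1 (2010–2014): n₁ = 2934, n₀ = 1469, n = 4403; a·n₀/n = 2372·1469/4403 = 791.3850; c·n₁/n = 624·2934/4403 = 415.8110
Stratum 2 (2015–2019): n₁ = 3745, n₀ = 2109, n = 5854; a·n₀/n = 3137·2109/5854 = 1130.1560; c·n₁/n = 723·3745/5854 = 462.5273
RR_MH = (791.3850 + 1130.1560) / (415.8110 + 462.5273) = 1921.5409 / 878.3384 = 2.18770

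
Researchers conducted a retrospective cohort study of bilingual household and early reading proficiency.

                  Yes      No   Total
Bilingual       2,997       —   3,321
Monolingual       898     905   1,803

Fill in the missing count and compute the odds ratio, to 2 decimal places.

The missing cell is in the exposed row: 3321 − 2997 = 324.
So a = 2997, b = 324, c = 898, d = 905.
OR = (a·d)/(b·c) = (2997 × 905) / (324 × 898) = 2712285 / 290952 = 9.32210

9.32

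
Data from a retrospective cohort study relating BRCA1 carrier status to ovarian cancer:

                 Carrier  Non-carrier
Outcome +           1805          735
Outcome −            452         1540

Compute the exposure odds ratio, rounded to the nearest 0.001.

Reading the table with exposure as columns: a = 1805 (Carrier, case), b = 452 (Carrier, non-case), c = 735 (Non-carrier, case), d = 1540.
OR = (a·d)/(b·c) = (1805 × 1540) / (452 × 735) = 2779700 / 332220 = 8.36705
The odds of ovarian cancer are about 8.37 times as high in the carrier group.

8.367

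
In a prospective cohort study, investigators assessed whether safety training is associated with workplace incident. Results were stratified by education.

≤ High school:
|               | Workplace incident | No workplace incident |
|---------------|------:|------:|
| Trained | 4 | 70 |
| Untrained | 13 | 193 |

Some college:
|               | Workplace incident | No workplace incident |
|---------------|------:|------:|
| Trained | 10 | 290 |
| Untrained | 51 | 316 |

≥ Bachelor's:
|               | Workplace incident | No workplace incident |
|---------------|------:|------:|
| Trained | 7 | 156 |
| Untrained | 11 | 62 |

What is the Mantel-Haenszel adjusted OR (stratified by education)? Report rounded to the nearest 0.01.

0.29

OR_MH = Σ(aᵢdᵢ/nᵢ) / Σ(bᵢcᵢ/nᵢ), where nᵢ is the stratum total.
Stratum 1 (≤ High school): n = 280; a·d/n = 4·193/280 = 2.7571; b·c/n = 70·13/280 = 3.2500
Stratum 2 (Some college): n = 667; a·d/n = 10·316/667 = 4.7376; b·c/n = 290·51/667 = 22.1739
Stratum 3 (≥ Bachelor's): n = 236; a·d/n = 7·62/236 = 1.8390; b·c/n = 156·11/236 = 7.2712
OR_MH = (2.7571 + 4.7376 + 1.8390) / (3.2500 + 22.1739 + 7.2712) = 9.3338 / 32.6951 = 0.28548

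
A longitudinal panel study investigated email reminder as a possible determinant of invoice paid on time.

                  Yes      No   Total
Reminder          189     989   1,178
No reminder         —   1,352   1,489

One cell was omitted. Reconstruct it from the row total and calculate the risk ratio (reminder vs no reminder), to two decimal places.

The missing cell is in the unexposed row: 1489 − 1352 = 137.
So a = 189, b = 989, c = 137, d = 1352.
RR = [a/(a+b)] / [c/(c+d)] = (189/1178) / (137/1489) = 0.16044/0.09201 = 1.74378

1.74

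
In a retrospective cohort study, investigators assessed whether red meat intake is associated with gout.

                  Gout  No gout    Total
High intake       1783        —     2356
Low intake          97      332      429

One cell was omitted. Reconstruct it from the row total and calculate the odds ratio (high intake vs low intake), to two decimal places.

The missing cell is in the exposed row: 2356 − 1783 = 573.
So a = 1783, b = 573, c = 97, d = 332.
OR = (a·d)/(b·c) = (1783 × 332) / (573 × 97) = 591956 / 55581 = 10.65033

10.65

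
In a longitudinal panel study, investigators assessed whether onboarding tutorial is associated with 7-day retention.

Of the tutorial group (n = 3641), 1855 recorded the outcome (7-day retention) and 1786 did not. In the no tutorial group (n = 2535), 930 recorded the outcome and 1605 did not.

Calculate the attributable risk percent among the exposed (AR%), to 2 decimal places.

From the description: a = 1855, b = 1786, c = 930, d = 1605.
Risk in exposed = 1855/3641 = 0.50948; risk in unexposed = 930/2535 = 0.36686.
RR = 0.50948/0.36686 = 1.38873
AR% = (RR − 1)/RR × 100 = (1.38873 − 1)/1.38873 × 100 = 27.9918%

27.99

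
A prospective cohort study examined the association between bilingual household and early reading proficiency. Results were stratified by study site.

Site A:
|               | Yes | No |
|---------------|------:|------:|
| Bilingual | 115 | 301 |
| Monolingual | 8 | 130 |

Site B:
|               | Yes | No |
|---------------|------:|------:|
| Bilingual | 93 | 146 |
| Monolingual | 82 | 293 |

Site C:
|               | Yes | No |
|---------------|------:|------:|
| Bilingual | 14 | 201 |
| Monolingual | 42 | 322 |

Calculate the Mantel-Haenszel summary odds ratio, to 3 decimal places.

2.060

OR_MH = Σ(aᵢdᵢ/nᵢ) / Σ(bᵢcᵢ/nᵢ), where nᵢ is the stratum total.
Stratum 1 (Site A): n = 554; a·d/n = 115·130/554 = 26.9856; b·c/n = 301·8/554 = 4.3466
Stratum 2 (Site B): n = 614; a·d/n = 93·293/614 = 44.3795; b·c/n = 146·82/614 = 19.4984
Stratum 3 (Site C): n = 579; a·d/n = 14·322/579 = 7.7858; b·c/n = 201·42/579 = 14.5803
OR_MH = (26.9856 + 44.3795 + 7.7858) / (4.3466 + 19.4984 + 14.5803) = 79.1509 / 38.4253 = 2.05987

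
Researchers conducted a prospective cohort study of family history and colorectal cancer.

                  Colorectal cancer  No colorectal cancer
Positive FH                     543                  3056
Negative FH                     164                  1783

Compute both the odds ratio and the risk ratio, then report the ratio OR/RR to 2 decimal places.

Cells: a = 543, b = 3056, c = 164, d = 1783.
OR = (543·1783)/(3056·164) = 968169/501184 = 1.93176
Risk in exposed = 543/3599 = 0.15088; risk in unexposed = 164/1947 = 0.08423; RR = 1.79118
OR/RR = 1.93176 / 1.79118 = 1.07848
The outcome is not rare, so the OR lies further from 1 than the RR.

1.08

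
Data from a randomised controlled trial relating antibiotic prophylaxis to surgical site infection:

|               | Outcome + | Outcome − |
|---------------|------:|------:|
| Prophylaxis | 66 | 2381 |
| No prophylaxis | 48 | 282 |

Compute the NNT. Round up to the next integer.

9

Risk in treated group = 66/2447 = 0.02697; risk in control = 48/330 = 0.14545.
Absolute risk reduction = 0.14545 − 0.02697 = 0.11848
NNT = 1 / ARR = 1 / 0.11848 = 8.440 → round up → 9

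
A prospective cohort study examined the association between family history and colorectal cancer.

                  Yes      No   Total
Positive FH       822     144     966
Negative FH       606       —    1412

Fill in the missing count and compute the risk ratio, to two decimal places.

The missing cell is in the unexposed row: 1412 − 606 = 806.
So a = 822, b = 144, c = 606, d = 806.
RR = [a/(a+b)] / [c/(c+d)] = (822/966) / (606/1412) = 0.85093/0.42918 = 1.98270

1.98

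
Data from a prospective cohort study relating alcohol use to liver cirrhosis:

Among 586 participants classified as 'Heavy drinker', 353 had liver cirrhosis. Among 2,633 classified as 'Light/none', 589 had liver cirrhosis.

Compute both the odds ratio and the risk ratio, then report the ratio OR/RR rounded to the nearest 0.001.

1.952

From the description: a = 353, b = 233, c = 589, d = 2044.
OR = (353·2044)/(233·589) = 721532/137237 = 5.25756
Risk in exposed = 353/586 = 0.60239; risk in unexposed = 589/2633 = 0.22370; RR = 2.69285
OR/RR = 5.25756 / 2.69285 = 1.95241
The outcome is not rare, so the OR lies further from 1 than the RR.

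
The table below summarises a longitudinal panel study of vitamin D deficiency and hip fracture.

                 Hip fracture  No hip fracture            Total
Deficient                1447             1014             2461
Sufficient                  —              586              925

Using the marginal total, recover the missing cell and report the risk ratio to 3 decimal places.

The missing cell is in the unexposed row: 925 − 586 = 339.
So a = 1447, b = 1014, c = 339, d = 586.
RR = [a/(a+b)] / [c/(c+d)] = (1447/2461) / (339/925) = 0.58797/0.36649 = 1.60435

1.604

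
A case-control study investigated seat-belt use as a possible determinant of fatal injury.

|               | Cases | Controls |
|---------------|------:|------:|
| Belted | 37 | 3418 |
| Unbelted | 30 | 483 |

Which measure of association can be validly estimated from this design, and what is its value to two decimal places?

Cells: a = 37, b = 3418, c = 30, d = 483.
This is a case-control study: participants were sampled on outcome status, so risks in the source population cannot be estimated directly — relative risk is not valid here. The odds ratio is the appropriate measure.
OR = (a·d)/(b·c) = (37 × 483) / (3418 × 30) = 17871 / 102540 = 0.17428

0.17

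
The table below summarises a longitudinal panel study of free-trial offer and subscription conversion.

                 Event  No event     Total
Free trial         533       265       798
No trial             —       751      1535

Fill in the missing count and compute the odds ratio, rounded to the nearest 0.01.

1.93

The missing cell is in the unexposed row: 1535 − 751 = 784.
So a = 533, b = 265, c = 784, d = 751.
OR = (a·d)/(b·c) = (533 × 751) / (265 × 784) = 400283 / 207760 = 1.92666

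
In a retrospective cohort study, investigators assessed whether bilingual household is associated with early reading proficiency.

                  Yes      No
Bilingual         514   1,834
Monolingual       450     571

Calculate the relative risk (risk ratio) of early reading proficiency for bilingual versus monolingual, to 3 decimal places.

0.497

Cells: a = 514, b = 1834, c = 450, d = 571.
Risk in exposed = 514/2348 = 0.21891; risk in unexposed = 450/1021 = 0.44074.
RR = 0.21891 / 0.44074 = 0.49668
The risk is 50% lower among the exposed than among the unexposed.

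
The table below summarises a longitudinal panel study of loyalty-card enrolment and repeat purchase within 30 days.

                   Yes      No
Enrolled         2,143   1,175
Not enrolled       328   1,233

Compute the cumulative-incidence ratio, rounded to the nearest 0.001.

3.074

Cells: a = 2143, b = 1175, c = 328, d = 1233.
Risk in exposed = 2143/3318 = 0.64587; risk in unexposed = 328/1561 = 0.21012.
RR = 0.64587 / 0.21012 = 3.07379
The risk among the exposed is 3.07 times that among the unexposed.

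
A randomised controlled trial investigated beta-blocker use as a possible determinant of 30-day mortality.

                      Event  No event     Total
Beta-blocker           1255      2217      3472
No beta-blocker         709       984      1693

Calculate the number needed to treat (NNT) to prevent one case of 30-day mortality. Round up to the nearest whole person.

18

Risk in treated group = 1255/3472 = 0.36146; risk in control = 709/1693 = 0.41878.
Absolute risk reduction = 0.41878 − 0.36146 = 0.05732
NNT = 1 / ARR = 1 / 0.05732 = 17.446 → round up → 18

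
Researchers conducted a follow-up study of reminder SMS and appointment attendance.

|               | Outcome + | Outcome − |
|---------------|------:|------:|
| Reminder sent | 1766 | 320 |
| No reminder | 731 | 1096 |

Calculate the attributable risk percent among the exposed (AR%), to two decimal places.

Cells: a = 1766, b = 320, c = 731, d = 1096.
Risk in exposed = 1766/2086 = 0.84660; risk in unexposed = 731/1827 = 0.40011.
RR = 0.84660/0.40011 = 2.11591
AR% = (RR − 1)/RR × 100 = (2.11591 − 1)/2.11591 × 100 = 52.7391%

52.74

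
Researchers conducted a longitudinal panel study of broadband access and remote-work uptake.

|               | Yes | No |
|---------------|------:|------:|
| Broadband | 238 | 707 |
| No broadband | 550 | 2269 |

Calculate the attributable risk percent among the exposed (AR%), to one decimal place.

22.5

Cells: a = 238, b = 707, c = 550, d = 2269.
Risk in exposed = 238/945 = 0.25185; risk in unexposed = 550/2819 = 0.19510.
RR = 0.25185/0.19510 = 1.29086
AR% = (RR − 1)/RR × 100 = (1.29086 − 1)/1.29086 × 100 = 22.5320%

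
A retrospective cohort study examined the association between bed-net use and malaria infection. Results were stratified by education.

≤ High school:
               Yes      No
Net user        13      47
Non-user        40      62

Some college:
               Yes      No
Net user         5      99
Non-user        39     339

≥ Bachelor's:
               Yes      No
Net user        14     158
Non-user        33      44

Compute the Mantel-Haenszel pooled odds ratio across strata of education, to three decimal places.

0.270

OR_MH = Σ(aᵢdᵢ/nᵢ) / Σ(bᵢcᵢ/nᵢ), where nᵢ is the stratum total.
Stratum 1 (≤ High school): n = 162; a·d/n = 13·62/162 = 4.9753; b·c/n = 47·40/162 = 11.6049
Stratum 2 (Some college): n = 482; a·d/n = 5·339/482 = 3.5166; b·c/n = 99·39/482 = 8.0104
Stratum 3 (≥ Bachelor's): n = 249; a·d/n = 14·44/249 = 2.4739; b·c/n = 158·33/249 = 20.9398
OR_MH = (4.9753 + 3.5166 + 2.4739) / (11.6049 + 8.0104 + 20.9398) = 10.9658 / 40.5551 = 0.27039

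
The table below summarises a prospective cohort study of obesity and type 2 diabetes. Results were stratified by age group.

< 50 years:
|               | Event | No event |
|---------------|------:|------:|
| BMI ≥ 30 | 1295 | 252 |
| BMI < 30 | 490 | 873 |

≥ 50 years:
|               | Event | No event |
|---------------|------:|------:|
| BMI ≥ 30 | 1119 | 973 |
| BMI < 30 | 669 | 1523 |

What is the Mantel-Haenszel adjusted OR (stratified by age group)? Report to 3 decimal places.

OR_MH = Σ(aᵢdᵢ/nᵢ) / Σ(bᵢcᵢ/nᵢ), where nᵢ is the stratum total.
Stratum 1 (< 50 years): n = 2910; a·d/n = 1295·873/2910 = 388.5000; b·c/n = 252·490/2910 = 42.4330
Stratum 2 (≥ 50 years): n = 4284; a·d/n = 1119·1523/4284 = 397.8144; b·c/n = 973·669/4284 = 151.9461
OR_MH = (388.5000 + 397.8144) / (42.4330 + 151.9461) = 786.3144 / 194.3791 = 4.04526

4.045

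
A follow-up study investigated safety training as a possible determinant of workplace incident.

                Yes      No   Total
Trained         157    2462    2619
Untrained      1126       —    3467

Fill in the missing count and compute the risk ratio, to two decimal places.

0.18

The missing cell is in the unexposed row: 3467 − 1126 = 2341.
So a = 157, b = 2462, c = 1126, d = 2341.
RR = [a/(a+b)] / [c/(c+d)] = (157/2619) / (1126/3467) = 0.05995/0.32478 = 0.18458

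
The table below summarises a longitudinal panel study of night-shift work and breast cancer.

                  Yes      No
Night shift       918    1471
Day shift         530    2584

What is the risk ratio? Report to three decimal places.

2.258

Cells: a = 918, b = 1471, c = 530, d = 2584.
Risk in exposed = 918/2389 = 0.38426; risk in unexposed = 530/3114 = 0.17020.
RR = 0.38426 / 0.17020 = 2.25772
The risk among the exposed is 2.26 times that among the unexposed.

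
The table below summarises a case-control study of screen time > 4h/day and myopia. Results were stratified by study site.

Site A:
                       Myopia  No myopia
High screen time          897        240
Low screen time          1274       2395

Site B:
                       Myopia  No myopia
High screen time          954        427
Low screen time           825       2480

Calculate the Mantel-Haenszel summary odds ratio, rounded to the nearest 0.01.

6.86

OR_MH = Σ(aᵢdᵢ/nᵢ) / Σ(bᵢcᵢ/nᵢ), where nᵢ is the stratum total.
Stratum 1 (Site A): n = 4806; a·d/n = 897·2395/4806 = 447.0069; b·c/n = 240·1274/4806 = 63.6205
Stratum 2 (Site B): n = 4686; a·d/n = 954·2480/4686 = 504.8912; b·c/n = 427·825/4686 = 75.1761
OR_MH = (447.0069 + 504.8912) / (63.6205 + 75.1761) = 951.8980 / 138.7965 = 6.85823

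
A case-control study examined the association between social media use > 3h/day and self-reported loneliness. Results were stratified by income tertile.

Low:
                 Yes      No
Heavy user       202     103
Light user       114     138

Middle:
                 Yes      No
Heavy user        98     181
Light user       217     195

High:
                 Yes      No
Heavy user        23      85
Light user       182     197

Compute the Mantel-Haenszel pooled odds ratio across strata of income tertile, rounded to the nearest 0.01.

OR_MH = Σ(aᵢdᵢ/nᵢ) / Σ(bᵢcᵢ/nᵢ), where nᵢ is the stratum total.
Stratum 1 (Low): n = 557; a·d/n = 202·138/557 = 50.0467; b·c/n = 103·114/557 = 21.0808
Stratum 2 (Middle): n = 691; a·d/n = 98·195/691 = 27.6556; b·c/n = 181·217/691 = 56.8408
Stratum 3 (High): n = 487; a·d/n = 23·197/487 = 9.3039; b·c/n = 85·182/487 = 31.7659
OR_MH = (50.0467 + 27.6556 + 9.3039) / (21.0808 + 56.8408 + 31.7659) = 87.0062 / 109.6875 = 0.79322

0.79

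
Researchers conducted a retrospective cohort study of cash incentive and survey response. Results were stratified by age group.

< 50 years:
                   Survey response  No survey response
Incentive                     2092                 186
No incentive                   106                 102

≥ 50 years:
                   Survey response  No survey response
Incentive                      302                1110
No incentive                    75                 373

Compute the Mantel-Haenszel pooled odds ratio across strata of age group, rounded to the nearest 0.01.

OR_MH = Σ(aᵢdᵢ/nᵢ) / Σ(bᵢcᵢ/nᵢ), where nᵢ is the stratum total.
Stratum 1 (< 50 years): n = 2486; a·d/n = 2092·102/2486 = 85.8343; b·c/n = 186·106/2486 = 7.9308
Stratum 2 (≥ 50 years): n = 1860; a·d/n = 302·373/1860 = 60.5624; b·c/n = 1110·75/1860 = 44.7581
OR_MH = (85.8343 + 60.5624) / (7.9308 + 44.7581) = 146.3966 / 52.6889 = 2.77851

2.78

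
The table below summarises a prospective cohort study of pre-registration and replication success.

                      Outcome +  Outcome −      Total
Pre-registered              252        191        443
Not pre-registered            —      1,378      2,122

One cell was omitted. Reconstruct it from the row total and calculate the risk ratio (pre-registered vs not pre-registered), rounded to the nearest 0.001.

1.622

The missing cell is in the unexposed row: 2122 − 1378 = 744.
So a = 252, b = 191, c = 744, d = 1378.
RR = [a/(a+b)] / [c/(c+d)] = (252/443) / (744/2122) = 0.56885/0.35061 = 1.62244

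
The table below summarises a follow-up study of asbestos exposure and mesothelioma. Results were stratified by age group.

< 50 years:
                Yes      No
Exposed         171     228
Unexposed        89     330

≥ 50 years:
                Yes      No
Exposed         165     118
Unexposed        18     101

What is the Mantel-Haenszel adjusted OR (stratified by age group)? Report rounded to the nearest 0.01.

3.67

OR_MH = Σ(aᵢdᵢ/nᵢ) / Σ(bᵢcᵢ/nᵢ), where nᵢ is the stratum total.
Stratum 1 (< 50 years): n = 818; a·d/n = 171·330/818 = 68.9853; b·c/n = 228·89/818 = 24.8068
Stratum 2 (≥ 50 years): n = 402; a·d/n = 165·101/402 = 41.4552; b·c/n = 118·18/402 = 5.2836
OR_MH = (68.9853 + 41.4552) / (24.8068 + 5.2836) = 110.4406 / 30.0904 = 3.67029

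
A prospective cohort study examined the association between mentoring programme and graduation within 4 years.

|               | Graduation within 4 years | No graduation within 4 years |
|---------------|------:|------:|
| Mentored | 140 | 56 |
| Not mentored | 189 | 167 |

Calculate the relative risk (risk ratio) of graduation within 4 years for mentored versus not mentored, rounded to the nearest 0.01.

1.35

Cells: a = 140, b = 56, c = 189, d = 167.
Risk in exposed = 140/196 = 0.71429; risk in unexposed = 189/356 = 0.53090.
RR = 0.71429 / 0.53090 = 1.34543
The risk among the exposed is 1.35 times that among the unexposed.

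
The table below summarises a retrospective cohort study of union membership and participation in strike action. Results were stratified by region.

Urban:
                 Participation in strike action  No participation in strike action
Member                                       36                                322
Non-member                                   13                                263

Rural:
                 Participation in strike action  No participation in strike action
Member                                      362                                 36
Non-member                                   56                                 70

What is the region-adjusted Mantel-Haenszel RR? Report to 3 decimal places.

2.060

RR_MH = Σ(aᵢ·n₀ᵢ/nᵢ) / Σ(cᵢ·n₁ᵢ/nᵢ), with n₁ᵢ = aᵢ+bᵢ (exposed), n₀ᵢ = cᵢ+dᵢ (unexposed), nᵢ = n₁ᵢ+n₀ᵢ.
Stratum 1 (Urban): n₁ = 358, n₀ = 276, n = 634; a·n₀/n = 36·276/634 = 15.6719; c·n₁/n = 13·358/634 = 7.3407
Stratum 2 (Rural): n₁ = 398, n₀ = 126, n = 524; a·n₀/n = 362·126/524 = 87.0458; c·n₁/n = 56·398/524 = 42.5344
RR_MH = (15.6719 + 87.0458) / (7.3407 + 42.5344) = 102.7177 / 49.8750 = 2.05950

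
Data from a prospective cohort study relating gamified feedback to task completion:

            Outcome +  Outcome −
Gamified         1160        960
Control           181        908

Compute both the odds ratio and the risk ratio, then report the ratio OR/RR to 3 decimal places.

Cells: a = 1160, b = 960, c = 181, d = 908.
OR = (1160·908)/(960·181) = 1053280/173760 = 6.06169
Risk in exposed = 1160/2120 = 0.54717; risk in unexposed = 181/1089 = 0.16621; RR = 3.29209
OR/RR = 6.06169 / 3.29209 = 1.84129
The outcome is not rare, so the OR lies further from 1 than the RR.

1.841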